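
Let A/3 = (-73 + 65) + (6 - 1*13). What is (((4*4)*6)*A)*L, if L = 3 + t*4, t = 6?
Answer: -116640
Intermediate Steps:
L = 27 (L = 3 + 6*4 = 3 + 24 = 27)
A = -45 (A = 3*((-73 + 65) + (6 - 1*13)) = 3*(-8 + (6 - 13)) = 3*(-8 - 7) = 3*(-15) = -45)
(((4*4)*6)*A)*L = (((4*4)*6)*(-45))*27 = ((16*6)*(-45))*27 = (96*(-45))*27 = -4320*27 = -116640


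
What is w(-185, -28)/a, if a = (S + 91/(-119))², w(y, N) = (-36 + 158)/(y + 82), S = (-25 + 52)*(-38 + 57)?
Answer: -17629/3905207096 ≈ -4.5142e-6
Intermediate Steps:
S = 513 (S = 27*19 = 513)
w(y, N) = 122/(82 + y)
a = 75829264/289 (a = (513 + 91/(-119))² = (513 + 91*(-1/119))² = (513 - 13/17)² = (8708/17)² = 75829264/289 ≈ 2.6239e+5)
w(-185, -28)/a = (122/(82 - 185))/(75829264/289) = (122/(-103))*(289/75829264) = (122*(-1/103))*(289/75829264) = -122/103*289/75829264 = -17629/3905207096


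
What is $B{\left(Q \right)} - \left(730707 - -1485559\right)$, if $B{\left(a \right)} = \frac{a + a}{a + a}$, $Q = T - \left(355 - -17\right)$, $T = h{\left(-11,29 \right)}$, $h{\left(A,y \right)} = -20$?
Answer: $-2216265$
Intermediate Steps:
$T = -20$
$Q = -392$ ($Q = -20 - \left(355 - -17\right) = -20 - \left(355 + 17\right) = -20 - 372 = -392$)
$B{\left(a \right)} = 1$ ($B{\left(a \right)} = \frac{2 a}{2 a} = 2 a \frac{1}{2 a} = 1$)
$B{\left(Q \right)} - \left(730707 - -1485559\right) = 1 - \left(730707 - -1485559\right) = 1 - \left(730707 + 1485559\right) = 1 - 2216266 = -2216265$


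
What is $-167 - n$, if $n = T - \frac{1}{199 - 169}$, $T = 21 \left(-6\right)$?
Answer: $- \frac{1229}{30} \approx -40.967$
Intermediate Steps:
$T = -126$
$n = - \frac{3781}{30}$ ($n = -126 - \frac{1}{199 - 169} = -126 - \frac{1}{30} = - \frac{3781}{30} \approx -126.03$)
$-167 - n = -167 - - \frac{3781}{30} = -167 + \frac{3781}{30} = - \frac{1229}{30}$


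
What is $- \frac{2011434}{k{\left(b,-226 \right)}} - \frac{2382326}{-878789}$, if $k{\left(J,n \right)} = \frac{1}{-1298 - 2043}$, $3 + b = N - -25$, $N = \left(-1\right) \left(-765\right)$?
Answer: $\frac{5905638713698592}{878789} \approx 6.7202 \cdot 10^{9}$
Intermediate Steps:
$N = 765$
$b = 787$ ($b = -3 + \left(765 - -25\right) = -3 + \left(765 + 25\right) = -3 + 790 = 787$)
$k{\left(J,n \right)} = - \frac{1}{3341}$ ($k{\left(J,n \right)} = \frac{1}{-3341} = - \frac{1}{3341}$)
$- \frac{2011434}{k{\left(b,-226 \right)}} - \frac{2382326}{-878789} = - \frac{2011434}{- \frac{1}{3341}} - \frac{2382326}{-878789} = \left(-2011434\right) \left(-3341\right) - - \frac{2382326}{878789} = 6720200994 + \frac{2382326}{878789} = \frac{5905638713698592}{878789}$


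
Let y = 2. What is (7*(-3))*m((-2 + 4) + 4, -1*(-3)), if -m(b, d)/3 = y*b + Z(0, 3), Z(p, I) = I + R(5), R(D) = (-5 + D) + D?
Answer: 1260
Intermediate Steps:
R(D) = -5 + 2*D
Z(p, I) = 5 + I (Z(p, I) = I + (-5 + 2*5) = I + (-5 + 10) = I + 5 = 5 + I)
m(b, d) = -24 - 6*b (m(b, d) = -3*(2*b + (5 + 3)) = -3*(2*b + 8) = -3*(8 + 2*b) = -24 - 6*b)
(7*(-3))*m((-2 + 4) + 4, -1*(-3)) = (7*(-3))*(-24 - 6*((-2 + 4) + 4)) = -21*(-24 - 6*(2 + 4)) = -21*(-24 - 6*6) = -21*(-24 - 36) = -21*(-60) = 1260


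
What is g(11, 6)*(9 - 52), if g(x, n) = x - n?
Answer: -215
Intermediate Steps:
g(11, 6)*(9 - 52) = (11 - 1*6)*(9 - 52) = (11 - 6)*(-43) = 5*(-43) = -215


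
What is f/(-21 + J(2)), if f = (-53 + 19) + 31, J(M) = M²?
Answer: 3/17 ≈ 0.17647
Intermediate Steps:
f = -3 (f = -34 + 31 = -3)
f/(-21 + J(2)) = -3/(-21 + 2²) = -3/(-21 + 4) = -3/(-17) = -3*(-1/17) = 3/17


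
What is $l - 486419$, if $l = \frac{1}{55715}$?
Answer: $- \frac{27100834584}{55715} \approx -4.8642 \cdot 10^{5}$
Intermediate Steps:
$l = \frac{1}{55715} \approx 1.7948 \cdot 10^{-5}$
$l - 486419 = \frac{1}{55715} - 486419 = - \frac{27100834584}{55715}$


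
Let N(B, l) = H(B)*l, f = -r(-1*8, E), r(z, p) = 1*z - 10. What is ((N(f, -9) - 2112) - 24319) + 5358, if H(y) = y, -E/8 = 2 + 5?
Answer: -21235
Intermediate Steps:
E = -56 (E = -8*(2 + 5) = -8*7 = -56)
r(z, p) = -10 + z (r(z, p) = z - 10 = -10 + z)
f = 18 (f = -(-10 - 1*8) = -(-10 - 8) = -1*(-18) = 18)
N(B, l) = B*l
((N(f, -9) - 2112) - 24319) + 5358 = ((18*(-9) - 2112) - 24319) + 5358 = ((-162 - 2112) - 24319) + 5358 = (-2274 - 24319) + 5358 = -26593 + 5358 = -21235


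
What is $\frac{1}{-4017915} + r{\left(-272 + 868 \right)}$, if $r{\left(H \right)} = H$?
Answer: $\frac{2394677339}{4017915} \approx 596.0$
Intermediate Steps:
$\frac{1}{-4017915} + r{\left(-272 + 868 \right)} = \frac{1}{-4017915} + \left(-272 + 868\right) = - \frac{1}{4017915} + 596 = \frac{2394677339}{4017915}$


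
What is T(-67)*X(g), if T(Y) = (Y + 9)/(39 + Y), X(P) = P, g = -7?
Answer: -29/2 ≈ -14.500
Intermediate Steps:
T(Y) = (9 + Y)/(39 + Y)
T(-67)*X(g) = ((9 - 67)/(39 - 67))*(-7) = (-58/(-28))*(-7) = -1/28*(-58)*(-7) = (29/14)*(-7) = -29/2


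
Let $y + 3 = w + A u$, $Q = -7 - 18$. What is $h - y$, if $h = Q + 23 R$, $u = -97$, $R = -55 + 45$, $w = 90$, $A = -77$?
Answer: $-7811$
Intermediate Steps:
$Q = -25$ ($Q = -7 - 18 = -25$)
$R = -10$
$y = 7556$ ($y = -3 + \left(90 - -7469\right) = -3 + \left(90 + 7469\right) = -3 + 7559 = 7556$)
$h = -255$ ($h = -25 + 23 \left(-10\right) = -25 - 230 = -255$)
$h - y = -255 - 7556 = -7811$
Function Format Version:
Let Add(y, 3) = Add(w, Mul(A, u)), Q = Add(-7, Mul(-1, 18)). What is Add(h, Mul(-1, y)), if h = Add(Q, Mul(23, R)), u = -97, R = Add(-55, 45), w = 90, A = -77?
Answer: -7811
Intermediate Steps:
Q = -25 (Q = Add(-7, -18) = -25)
R = -10
y = 7556 (y = Add(-3, Add(90, Mul(-77, -97))) = Add(-3, Add(90, 7469)) = Add(-3, 7559) = 7556)
h = -255 (h = Add(-25, Mul(23, -10)) = Add(-25, -230) = -255)
Add(h, Mul(-1, y)) = Add(-255, Mul(-1, 7556)) = Add(-255, -7556) = -7811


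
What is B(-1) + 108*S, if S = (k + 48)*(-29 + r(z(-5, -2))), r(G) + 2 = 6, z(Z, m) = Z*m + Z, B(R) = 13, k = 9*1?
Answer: -153887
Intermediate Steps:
k = 9
z(Z, m) = Z + Z*m
r(G) = 4 (r(G) = -2 + 6 = 4)
S = -1425 (S = (9 + 48)*(-29 + 4) = 57*(-25) = -1425)
B(-1) + 108*S = 13 + 108*(-1425) = 13 - 153900 = -153887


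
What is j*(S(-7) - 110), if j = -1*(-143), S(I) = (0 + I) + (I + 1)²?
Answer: -11583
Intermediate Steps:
S(I) = I + (1 + I)²
j = 143
j*(S(-7) - 110) = 143*((-7 + (1 - 7)²) - 110) = 143*((-7 + (-6)²) - 110) = 143*((-7 + 36) - 110) = 143*(29 - 110) = 143*(-81) = -11583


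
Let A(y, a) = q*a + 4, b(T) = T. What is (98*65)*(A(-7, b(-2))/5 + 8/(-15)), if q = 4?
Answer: -25480/3 ≈ -8493.3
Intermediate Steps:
A(y, a) = 4 + 4*a (A(y, a) = 4*a + 4 = 4 + 4*a)
(98*65)*(A(-7, b(-2))/5 + 8/(-15)) = (98*65)*((4 + 4*(-2))/5 + 8/(-15)) = 6370*((4 - 8)*(⅕) + 8*(-1/15)) = 6370*(-4*⅕ - 8/15) = 6370*(-⅘ - 8/15) = 6370*(-4/3) = -25480/3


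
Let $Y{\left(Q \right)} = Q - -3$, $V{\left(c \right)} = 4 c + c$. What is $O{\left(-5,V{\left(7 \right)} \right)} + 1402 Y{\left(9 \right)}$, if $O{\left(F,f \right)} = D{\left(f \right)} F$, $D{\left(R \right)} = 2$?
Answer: $16814$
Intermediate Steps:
$V{\left(c \right)} = 5 c$
$Y{\left(Q \right)} = 3 + Q$ ($Y{\left(Q \right)} = Q + 3 = 3 + Q$)
$O{\left(F,f \right)} = 2 F$
$O{\left(-5,V{\left(7 \right)} \right)} + 1402 Y{\left(9 \right)} = 2 \left(-5\right) + 1402 \left(3 + 9\right) = -10 + 1402 \cdot 12 = -10 + 16824 = 16814$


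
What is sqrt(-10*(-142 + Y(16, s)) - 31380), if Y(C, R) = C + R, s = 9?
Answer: I*sqrt(30210) ≈ 173.81*I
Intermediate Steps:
sqrt(-10*(-142 + Y(16, s)) - 31380) = sqrt(-10*(-142 + (16 + 9)) - 31380) = sqrt(-10*(-142 + 25) - 31380) = sqrt(-10*(-117) - 31380) = sqrt(1170 - 31380) = sqrt(-30210) = I*sqrt(30210)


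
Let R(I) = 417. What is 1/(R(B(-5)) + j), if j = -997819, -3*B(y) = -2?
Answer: -1/997402 ≈ -1.0026e-6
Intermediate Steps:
B(y) = 2/3 (B(y) = -1/3*(-2) = 2/3)
1/(R(B(-5)) + j) = 1/(417 - 997819) = 1/(-997402) = -1/997402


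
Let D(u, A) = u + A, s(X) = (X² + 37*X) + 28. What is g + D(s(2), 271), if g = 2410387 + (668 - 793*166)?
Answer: 2279794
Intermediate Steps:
s(X) = 28 + X² + 37*X
D(u, A) = A + u
g = 2279417 (g = 2410387 + (668 - 131638) = 2410387 - 130970 = 2279417)
g + D(s(2), 271) = 2279417 + (271 + (28 + 2² + 37*2)) = 2279417 + (271 + (28 + 4 + 74)) = 2279417 + (271 + 106) = 2279417 + 377 = 2279794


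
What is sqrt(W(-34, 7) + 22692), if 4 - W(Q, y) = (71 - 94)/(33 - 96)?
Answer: 5*sqrt(400351)/21 ≈ 150.65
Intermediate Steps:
W(Q, y) = 229/63 (W(Q, y) = 4 - (71 - 94)/(33 - 96) = 4 - (-23)/(-63) = 4 - (-23)*(-1)/63 = 4 - 1*23/63 = 4 - 23/63 = 229/63)
sqrt(W(-34, 7) + 22692) = sqrt(229/63 + 22692) = sqrt(1429825/63) = 5*sqrt(400351)/21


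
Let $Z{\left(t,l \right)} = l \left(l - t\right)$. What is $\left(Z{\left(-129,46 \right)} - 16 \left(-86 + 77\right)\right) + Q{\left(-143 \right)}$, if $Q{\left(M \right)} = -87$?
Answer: $8107$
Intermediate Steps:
$\left(Z{\left(-129,46 \right)} - 16 \left(-86 + 77\right)\right) + Q{\left(-143 \right)} = \left(46 \left(46 - -129\right) - 16 \left(-86 + 77\right)\right) - 87 = \left(46 \left(46 + 129\right) - -144\right) - 87 = \left(46 \cdot 175 + 144\right) - 87 = \left(8050 + 144\right) - 87 = 8194 - 87 = 8107$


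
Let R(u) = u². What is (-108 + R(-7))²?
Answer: 3481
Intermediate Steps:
(-108 + R(-7))² = (-108 + (-7)²)² = (-108 + 49)² = (-59)² = 3481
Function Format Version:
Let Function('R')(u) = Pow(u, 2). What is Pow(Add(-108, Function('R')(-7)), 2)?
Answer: 3481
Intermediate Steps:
Pow(Add(-108, Function('R')(-7)), 2) = Pow(Add(-108, Pow(-7, 2)), 2) = Pow(Add(-108, 49), 2) = Pow(-59, 2) = 3481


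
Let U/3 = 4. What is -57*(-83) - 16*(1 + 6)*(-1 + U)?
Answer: 3499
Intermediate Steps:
U = 12 (U = 3*4 = 12)
-57*(-83) - 16*(1 + 6)*(-1 + U) = -57*(-83) - 16*(1 + 6)*(-1 + 12) = 4731 - 112*11 = 4731 - 16*77 = 4731 - 1232 = 3499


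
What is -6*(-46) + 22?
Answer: 298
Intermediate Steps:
-6*(-46) + 22 = 276 + 22 = 298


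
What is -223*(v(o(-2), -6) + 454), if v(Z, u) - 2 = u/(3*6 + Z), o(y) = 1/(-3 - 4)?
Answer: -12701634/125 ≈ -1.0161e+5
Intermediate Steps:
o(y) = -1/7 (o(y) = 1/(-7) = -1/7)
v(Z, u) = 2 + u/(18 + Z) (v(Z, u) = 2 + u/(3*6 + Z) = 2 + u/(18 + Z))
-223*(v(o(-2), -6) + 454) = -223*((36 - 6 + 2*(-1/7))/(18 - 1/7) + 454) = -223*((36 - 6 - 2/7)/(125/7) + 454) = -223*((7/125)*(208/7) + 454) = -223*(208/125 + 454) = -223*56958/125 = -12701634/125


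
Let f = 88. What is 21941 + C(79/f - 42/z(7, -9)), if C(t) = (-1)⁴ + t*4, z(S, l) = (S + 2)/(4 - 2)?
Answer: 1445945/66 ≈ 21908.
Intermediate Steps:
z(S, l) = 1 + S/2 (z(S, l) = (2 + S)/2 = (2 + S)*(½) = 1 + S/2)
C(t) = 1 + 4*t
21941 + C(79/f - 42/z(7, -9)) = 21941 + (1 + 4*(79/88 - 42/(1 + (½)*7))) = 21941 + (1 + 4*(79*(1/88) - 42/(1 + 7/2))) = 21941 + (1 + 4*(79/88 - 42/9/2)) = 21941 + (1 + 4*(79/88 - 42*2/9)) = 21941 + (1 + 4*(79/88 - 28/3)) = 21941 + (1 + 4*(-2227/264)) = 21941 + (1 - 2227/66) = 21941 - 2161/66 = 1445945/66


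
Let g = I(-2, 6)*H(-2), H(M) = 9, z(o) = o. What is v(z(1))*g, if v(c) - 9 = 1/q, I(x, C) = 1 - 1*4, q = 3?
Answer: -252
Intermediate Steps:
I(x, C) = -3 (I(x, C) = 1 - 4 = -3)
v(c) = 28/3 (v(c) = 9 + 1/3 = 9 + ⅓ = 28/3)
g = -27 (g = -3*9 = -27)
v(z(1))*g = (28/3)*(-27) = -252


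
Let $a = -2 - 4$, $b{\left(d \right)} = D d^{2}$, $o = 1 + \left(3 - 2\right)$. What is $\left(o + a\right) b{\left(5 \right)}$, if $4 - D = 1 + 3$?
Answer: $0$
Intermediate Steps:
$o = 2$ ($o = 1 + 1 = 2$)
$D = 0$ ($D = 4 - \left(1 + 3\right) = 4 - 4 = 0$)
$b{\left(d \right)} = 0$ ($b{\left(d \right)} = 0 d^{2} = 0$)
$a = -6$ ($a = -2 - 4 = -6$)
$\left(o + a\right) b{\left(5 \right)} = \left(2 - 6\right) 0 = \left(-4\right) 0 = 0$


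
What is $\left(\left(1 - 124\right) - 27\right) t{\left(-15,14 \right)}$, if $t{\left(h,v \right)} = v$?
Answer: $-2100$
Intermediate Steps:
$\left(\left(1 - 124\right) - 27\right) t{\left(-15,14 \right)} = \left(\left(1 - 124\right) - 27\right) 14 = \left(-123 - 27\right) 14 = \left(-150\right) 14 = -2100$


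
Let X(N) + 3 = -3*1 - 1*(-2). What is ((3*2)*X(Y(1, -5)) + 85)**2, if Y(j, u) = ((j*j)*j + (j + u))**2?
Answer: 3721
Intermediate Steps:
Y(j, u) = (j + u + j**3)**2 (Y(j, u) = (j**2*j + (j + u))**2 = (j**3 + (j + u))**2 = (j + u + j**3)**2)
X(N) = -4 (X(N) = -3 + (-3*1 - 1*(-2)) = -3 + (-3 + 2) = -3 - 1 = -4)
((3*2)*X(Y(1, -5)) + 85)**2 = ((3*2)*(-4) + 85)**2 = (6*(-4) + 85)**2 = (-24 + 85)**2 = 61**2 = 3721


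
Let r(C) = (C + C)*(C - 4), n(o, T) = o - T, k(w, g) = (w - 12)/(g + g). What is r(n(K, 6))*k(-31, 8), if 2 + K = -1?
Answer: -5031/8 ≈ -628.88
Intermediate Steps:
k(w, g) = (-12 + w)/(2*g) (k(w, g) = (-12 + w)/((2*g)) = (-12 + w)*(1/(2*g)) = (-12 + w)/(2*g))
K = -3 (K = -2 - 1 = -3)
r(C) = 2*C*(-4 + C) (r(C) = (2*C)*(-4 + C) = 2*C*(-4 + C))
r(n(K, 6))*k(-31, 8) = (2*(-3 - 1*6)*(-4 + (-3 - 1*6)))*((½)*(-12 - 31)/8) = (2*(-3 - 6)*(-4 + (-3 - 6)))*((½)*(⅛)*(-43)) = (2*(-9)*(-4 - 9))*(-43/16) = (2*(-9)*(-13))*(-43/16) = 234*(-43/16) = -5031/8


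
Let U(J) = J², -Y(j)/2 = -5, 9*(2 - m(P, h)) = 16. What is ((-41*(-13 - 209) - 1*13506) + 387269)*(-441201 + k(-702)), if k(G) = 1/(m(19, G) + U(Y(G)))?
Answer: -152366216174445/902 ≈ -1.6892e+11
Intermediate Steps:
m(P, h) = 2/9 (m(P, h) = 2 - ⅑*16 = 2 - 16/9 = 2/9)
Y(j) = 10 (Y(j) = -2*(-5) = 10)
k(G) = 9/902 (k(G) = 1/(2/9 + 10²) = 1/(2/9 + 100) = 1/(902/9) = 9/902)
((-41*(-13 - 209) - 1*13506) + 387269)*(-441201 + k(-702)) = ((-41*(-13 - 209) - 1*13506) + 387269)*(-441201 + 9/902) = ((-41*(-222) - 13506) + 387269)*(-397963293/902) = ((9102 - 13506) + 387269)*(-397963293/902) = (-4404 + 387269)*(-397963293/902) = 382865*(-397963293/902) = -152366216174445/902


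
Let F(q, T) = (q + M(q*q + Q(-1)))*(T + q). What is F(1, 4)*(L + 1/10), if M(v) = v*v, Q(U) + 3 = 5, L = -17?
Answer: -845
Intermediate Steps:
Q(U) = 2 (Q(U) = -3 + 5 = 2)
M(v) = v²
F(q, T) = (T + q)*(q + (2 + q²)²) (F(q, T) = (q + (q*q + 2)²)*(T + q) = (q + (q² + 2)²)*(T + q) = (q + (2 + q²)²)*(T + q) = (T + q)*(q + (2 + q²)²))
F(1, 4)*(L + 1/10) = (1² + 4*1 + 4*(2 + 1²)² + 1*(2 + 1²)²)*(-17 + 1/10) = (1 + 4 + 4*(2 + 1)² + 1*(2 + 1)²)*(-17 + ⅒) = (1 + 4 + 4*3² + 1*3²)*(-169/10) = (1 + 4 + 4*9 + 1*9)*(-169/10) = (1 + 4 + 36 + 9)*(-169/10) = 50*(-169/10) = -845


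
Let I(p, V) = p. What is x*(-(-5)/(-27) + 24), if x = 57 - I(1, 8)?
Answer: 36008/27 ≈ 1333.6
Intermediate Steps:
x = 56 (x = 57 - 1*1 = 57 - 1 = 56)
x*(-(-5)/(-27) + 24) = 56*(-(-5)/(-27) + 24) = 56*(-(-5)*(-1)/27 + 24) = 56*(-1*5/27 + 24) = 56*(-5/27 + 24) = 56*(643/27) = 36008/27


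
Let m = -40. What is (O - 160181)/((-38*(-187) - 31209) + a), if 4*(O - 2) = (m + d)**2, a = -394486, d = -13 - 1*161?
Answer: 148730/418589 ≈ 0.35531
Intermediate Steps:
d = -174 (d = -13 - 161 = -174)
O = 11451 (O = 2 + (-40 - 174)**2/4 = 2 + (1/4)*(-214)**2 = 2 + (1/4)*45796 = 2 + 11449 = 11451)
(O - 160181)/((-38*(-187) - 31209) + a) = (11451 - 160181)/((-38*(-187) - 31209) - 394486) = -148730/((7106 - 31209) - 394486) = -148730/(-24103 - 394486) = -148730/(-418589) = -148730*(-1/418589) = 148730/418589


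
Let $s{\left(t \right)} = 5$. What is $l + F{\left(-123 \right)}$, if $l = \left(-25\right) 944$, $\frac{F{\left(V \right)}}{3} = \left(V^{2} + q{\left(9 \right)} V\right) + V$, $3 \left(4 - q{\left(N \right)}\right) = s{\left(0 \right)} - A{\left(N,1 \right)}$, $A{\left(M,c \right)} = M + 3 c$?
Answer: $19081$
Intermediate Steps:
$q{\left(N \right)} = \frac{10}{3} + \frac{N}{3}$ ($q{\left(N \right)} = 4 - \frac{5 - \left(N + 3 \cdot 1\right)}{3} = 4 - \frac{5 - \left(N + 3\right)}{3} = 4 - \frac{5 - \left(3 + N\right)}{3} = 4 - \frac{2 - N}{3} = 4 + \left(- \frac{2}{3} + \frac{N}{3}\right) = \frac{10}{3} + \frac{N}{3}$)
$F{\left(V \right)} = 3 V^{2} + 22 V$ ($F{\left(V \right)} = 3 \left(\left(V^{2} + \left(\frac{10}{3} + \frac{1}{3} \cdot 9\right) V\right) + V\right) = 3 \left(\left(V^{2} + \left(\frac{10}{3} + 3\right) V\right) + V\right) = 3 \left(\left(V^{2} + \frac{19 V}{3}\right) + V\right) = 3 \left(V^{2} + \frac{22 V}{3}\right) = 3 V^{2} + 22 V$)
$l = -23600$
$l + F{\left(-123 \right)} = -23600 - 123 \left(22 + 3 \left(-123\right)\right) = -23600 - 123 \left(22 - 369\right) = -23600 - -42681 = -23600 + 42681 = 19081$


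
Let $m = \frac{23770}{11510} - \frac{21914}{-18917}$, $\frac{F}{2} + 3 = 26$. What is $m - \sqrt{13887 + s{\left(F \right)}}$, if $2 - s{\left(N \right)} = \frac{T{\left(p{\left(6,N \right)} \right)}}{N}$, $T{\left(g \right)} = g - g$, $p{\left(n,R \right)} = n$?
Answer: $\frac{70188723}{21773467} - \sqrt{13889} \approx -114.63$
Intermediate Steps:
$F = 46$ ($F = -6 + 2 \cdot 26 = -6 + 52 = 46$)
$T{\left(g \right)} = 0$
$s{\left(N \right)} = 2$ ($s{\left(N \right)} = 2 - \frac{0}{N} = 2 - 0 = 2 + 0 = 2$)
$m = \frac{70188723}{21773467}$ ($m = 23770 \cdot \frac{1}{11510} - - \frac{21914}{18917} = \frac{2377}{1151} + \frac{21914}{18917} = \frac{70188723}{21773467} \approx 3.2236$)
$m - \sqrt{13887 + s{\left(F \right)}} = \frac{70188723}{21773467} - \sqrt{13887 + 2} = \frac{70188723}{21773467} - \sqrt{13889}$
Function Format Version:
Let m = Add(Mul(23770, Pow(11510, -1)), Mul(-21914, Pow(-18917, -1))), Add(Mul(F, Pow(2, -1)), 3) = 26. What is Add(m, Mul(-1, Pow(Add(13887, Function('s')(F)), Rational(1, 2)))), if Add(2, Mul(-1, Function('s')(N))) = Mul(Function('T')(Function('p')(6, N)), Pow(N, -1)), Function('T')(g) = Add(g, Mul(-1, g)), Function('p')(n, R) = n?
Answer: Add(Rational(70188723, 21773467), Mul(-1, Pow(13889, Rational(1, 2)))) ≈ -114.63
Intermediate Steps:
F = 46 (F = Add(-6, Mul(2, 26)) = Add(-6, 52) = 46)
Function('T')(g) = 0
Function('s')(N) = 2 (Function('s')(N) = Add(2, Mul(-1, Mul(0, Pow(N, -1)))) = Add(2, Mul(-1, 0)) = Add(2, 0) = 2)
m = Rational(70188723, 21773467) (m = Add(Mul(23770, Rational(1, 11510)), Mul(-21914, Rational(-1, 18917))) = Add(Rational(2377, 1151), Rational(21914, 18917)) = Rational(70188723, 21773467) ≈ 3.2236)
Add(m, Mul(-1, Pow(Add(13887, Function('s')(F)), Rational(1, 2)))) = Add(Rational(70188723, 21773467), Mul(-1, Pow(Add(13887, 2), Rational(1, 2)))) = Add(Rational(70188723, 21773467), Mul(-1, Pow(13889, Rational(1, 2))))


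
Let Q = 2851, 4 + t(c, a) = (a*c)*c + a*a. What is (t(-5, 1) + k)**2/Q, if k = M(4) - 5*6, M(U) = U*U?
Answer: 64/2851 ≈ 0.022448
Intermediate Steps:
M(U) = U**2
t(c, a) = -4 + a**2 + a*c**2 (t(c, a) = -4 + ((a*c)*c + a*a) = -4 + (a*c**2 + a**2) = -4 + (a**2 + a*c**2) = -4 + a**2 + a*c**2)
k = -14 (k = 4**2 - 5*6 = 16 - 30 = -14)
(t(-5, 1) + k)**2/Q = ((-4 + 1**2 + 1*(-5)**2) - 14)**2/2851 = ((-4 + 1 + 1*25) - 14)**2*(1/2851) = ((-4 + 1 + 25) - 14)**2*(1/2851) = (22 - 14)**2*(1/2851) = 8**2*(1/2851) = 64*(1/2851) = 64/2851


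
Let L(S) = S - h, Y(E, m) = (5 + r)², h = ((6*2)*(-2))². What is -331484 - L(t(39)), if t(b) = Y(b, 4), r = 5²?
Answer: -331808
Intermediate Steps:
r = 25
h = 576 (h = (12*(-2))² = (-24)² = 576)
Y(E, m) = 900 (Y(E, m) = (5 + 25)² = 30² = 900)
t(b) = 900
L(S) = -576 + S (L(S) = S - 1*576 = S - 576 = -576 + S)
-331484 - L(t(39)) = -331484 - (-576 + 900) = -331484 - 1*324 = -331484 - 324 = -331808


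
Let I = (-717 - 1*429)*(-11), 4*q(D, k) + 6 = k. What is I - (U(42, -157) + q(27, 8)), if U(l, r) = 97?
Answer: 25017/2 ≈ 12509.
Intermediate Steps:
q(D, k) = -3/2 + k/4
I = 12606 (I = (-717 - 429)*(-11) = -1146*(-11) = 12606)
I - (U(42, -157) + q(27, 8)) = 12606 - (97 + (-3/2 + (¼)*8)) = 12606 - (97 + (-3/2 + 2)) = 12606 - (97 + ½) = 12606 - 1*195/2 = 12606 - 195/2 = 25017/2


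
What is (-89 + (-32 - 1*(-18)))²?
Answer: 10609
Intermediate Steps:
(-89 + (-32 - 1*(-18)))² = (-89 + (-32 + 18))² = (-89 - 14)² = (-103)² = 10609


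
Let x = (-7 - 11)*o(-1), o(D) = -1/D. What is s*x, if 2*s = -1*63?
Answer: 567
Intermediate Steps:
x = -18 (x = (-7 - 11)*(-1/(-1)) = -(-18)*(-1) = -18*1 = -18)
s = -63/2 (s = (-1*63)/2 = (1/2)*(-63) = -63/2 ≈ -31.500)
s*x = -63/2*(-18) = 567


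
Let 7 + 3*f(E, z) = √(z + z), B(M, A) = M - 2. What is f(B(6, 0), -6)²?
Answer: 37/9 - 28*I*√3/9 ≈ 4.1111 - 5.3886*I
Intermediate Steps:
B(M, A) = -2 + M
f(E, z) = -7/3 + √2*√z/3 (f(E, z) = -7/3 + √(z + z)/3 = -7/3 + √(2*z)/3 = -7/3 + (√2*√z)/3 = -7/3 + √2*√z/3)
f(B(6, 0), -6)² = (-7/3 + √2*√(-6)/3)² = (-7/3 + √2*(I*√6)/3)² = (-7/3 + 2*I*√3/3)²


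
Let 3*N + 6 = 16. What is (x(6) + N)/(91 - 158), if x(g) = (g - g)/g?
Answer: -10/201 ≈ -0.049751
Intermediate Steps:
N = 10/3 (N = -2 + (⅓)*16 = -2 + 16/3 = 10/3 ≈ 3.3333)
x(g) = 0 (x(g) = 0/g = 0)
(x(6) + N)/(91 - 158) = (0 + 10/3)/(91 - 158) = (10/3)/(-67) = (10/3)*(-1/67) = -10/201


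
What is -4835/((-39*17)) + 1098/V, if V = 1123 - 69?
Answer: 171296/20553 ≈ 8.3344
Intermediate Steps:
V = 1054
-4835/((-39*17)) + 1098/V = -4835/((-39*17)) + 1098/1054 = -4835/(-663) + 1098*(1/1054) = -4835*(-1/663) + 549/527 = 4835/663 + 549/527 = 171296/20553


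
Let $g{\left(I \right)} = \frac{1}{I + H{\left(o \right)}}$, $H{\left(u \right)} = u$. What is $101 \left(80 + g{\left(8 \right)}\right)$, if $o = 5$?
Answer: $\frac{105141}{13} \approx 8087.8$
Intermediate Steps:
$g{\left(I \right)} = \frac{1}{5 + I}$ ($g{\left(I \right)} = \frac{1}{I + 5} = \frac{1}{5 + I}$)
$101 \left(80 + g{\left(8 \right)}\right) = 101 \left(80 + \frac{1}{5 + 8}\right) = 101 \left(80 + \frac{1}{13}\right) = 101 \cdot \frac{1041}{13} = \frac{105141}{13}$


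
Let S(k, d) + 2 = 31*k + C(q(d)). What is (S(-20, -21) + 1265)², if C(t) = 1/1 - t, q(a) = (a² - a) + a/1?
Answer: 41209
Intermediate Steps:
q(a) = a² (q(a) = (a² - a) + a*1 = (a² - a) + a = a²)
C(t) = 1 - t
S(k, d) = -1 - d² + 31*k (S(k, d) = -2 + (31*k + (1 - d²)) = -2 + (1 - d² + 31*k) = -1 - d² + 31*k)
(S(-20, -21) + 1265)² = ((-1 - 1*(-21)² + 31*(-20)) + 1265)² = ((-1 - 1*441 - 620) + 1265)² = ((-1 - 441 - 620) + 1265)² = (-1062 + 1265)² = 203² = 41209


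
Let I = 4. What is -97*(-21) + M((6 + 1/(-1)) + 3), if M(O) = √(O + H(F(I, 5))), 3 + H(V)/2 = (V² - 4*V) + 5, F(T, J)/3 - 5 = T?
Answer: 2037 + √1254 ≈ 2072.4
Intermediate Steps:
F(T, J) = 15 + 3*T
H(V) = 4 - 8*V + 2*V² (H(V) = -6 + 2*((V² - 4*V) + 5) = -6 + 2*(5 + V² - 4*V) = -6 + (10 - 8*V + 2*V²) = 4 - 8*V + 2*V²)
M(O) = √(1246 + O) (M(O) = √(O + (4 - 8*(15 + 3*4) + 2*(15 + 3*4)²)) = √(O + (4 - 8*(15 + 12) + 2*(15 + 12)²)) = √(O + (4 - 8*27 + 2*27²)) = √(O + (4 - 216 + 2*729)) = √(O + (4 - 216 + 1458)) = √(O + 1246) = √(1246 + O))
-97*(-21) + M((6 + 1/(-1)) + 3) = -97*(-21) + √(1246 + ((6 + 1/(-1)) + 3)) = 2037 + √(1246 + ((6 - 1) + 3)) = 2037 + √(1246 + (5 + 3)) = 2037 + √(1246 + 8) = 2037 + √1254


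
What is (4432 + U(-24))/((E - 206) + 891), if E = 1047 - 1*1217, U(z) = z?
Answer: 4408/515 ≈ 8.5592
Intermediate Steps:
E = -170 (E = 1047 - 1217 = -170)
(4432 + U(-24))/((E - 206) + 891) = (4432 - 24)/((-170 - 206) + 891) = 4408/(-376 + 891) = 4408/515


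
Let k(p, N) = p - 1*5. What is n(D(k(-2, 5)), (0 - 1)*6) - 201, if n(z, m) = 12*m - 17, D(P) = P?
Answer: -290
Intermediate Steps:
k(p, N) = -5 + p (k(p, N) = p - 5 = -5 + p)
n(z, m) = -17 + 12*m
n(D(k(-2, 5)), (0 - 1)*6) - 201 = (-17 + 12*((0 - 1)*6)) - 201 = (-17 + 12*(-1*6)) - 201 = (-17 + 12*(-6)) - 201 = (-17 - 72) - 201 = -89 - 201 = -290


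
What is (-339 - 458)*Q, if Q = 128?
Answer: -102016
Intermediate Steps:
(-339 - 458)*Q = (-339 - 458)*128 = -797*128 = -102016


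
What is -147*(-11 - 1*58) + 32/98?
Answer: 497023/49 ≈ 10143.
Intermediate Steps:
-147*(-11 - 1*58) + 32/98 = -147*(-11 - 58) + 32*(1/98) = -147*(-69) + 16/49 = 10143 + 16/49 = 497023/49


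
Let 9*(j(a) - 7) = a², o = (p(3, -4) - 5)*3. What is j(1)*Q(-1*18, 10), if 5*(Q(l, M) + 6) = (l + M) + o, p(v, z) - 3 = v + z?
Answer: -3008/45 ≈ -66.844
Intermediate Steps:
p(v, z) = 3 + v + z (p(v, z) = 3 + (v + z) = 3 + v + z)
o = -9 (o = ((3 + 3 - 4) - 5)*3 = (2 - 5)*3 = -3*3 = -9)
Q(l, M) = -39/5 + M/5 + l/5 (Q(l, M) = -6 + ((l + M) - 9)/5 = -6 + ((M + l) - 9)/5 = -6 + (-9 + M + l)/5 = -6 + (-9/5 + M/5 + l/5) = -39/5 + M/5 + l/5)
j(a) = 7 + a²/9
j(1)*Q(-1*18, 10) = (7 + (⅑)*1²)*(-39/5 + (⅕)*10 + (-1*18)/5) = (7 + (⅑)*1)*(-39/5 + 2 + (⅕)*(-18)) = (7 + ⅑)*(-39/5 + 2 - 18/5) = (64/9)*(-47/5) = -3008/45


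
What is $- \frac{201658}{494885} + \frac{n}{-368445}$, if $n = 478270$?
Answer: $- \frac{2144748488}{1257502785} \approx -1.7056$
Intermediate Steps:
$- \frac{201658}{494885} + \frac{n}{-368445} = - \frac{201658}{494885} + \frac{478270}{-368445} = \left(-201658\right) \frac{1}{494885} + 478270 \left(- \frac{1}{368445}\right) = - \frac{201658}{494885} - \frac{95654}{73689} = - \frac{2144748488}{1257502785}$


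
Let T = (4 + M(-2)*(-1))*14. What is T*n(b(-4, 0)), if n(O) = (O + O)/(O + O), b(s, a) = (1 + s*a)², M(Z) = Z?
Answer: 84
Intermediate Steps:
b(s, a) = (1 + a*s)²
n(O) = 1 (n(O) = (2*O)/((2*O)) = (2*O)*(1/(2*O)) = 1)
T = 84 (T = (4 - 2*(-1))*14 = (4 + 2)*14 = 6*14 = 84)
T*n(b(-4, 0)) = 84*1 = 84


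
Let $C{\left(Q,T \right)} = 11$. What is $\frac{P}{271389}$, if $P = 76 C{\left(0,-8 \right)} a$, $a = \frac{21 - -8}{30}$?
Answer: $\frac{12122}{4070835} \approx 0.0029778$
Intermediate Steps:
$a = \frac{29}{30}$ ($a = \left(21 + 8\right) \frac{1}{30} = 29 \cdot \frac{1}{30} = \frac{29}{30} \approx 0.96667$)
$P = \frac{12122}{15}$ ($P = 76 \cdot 11 \cdot \frac{29}{30} = 836 \cdot \frac{29}{30} = \frac{12122}{15} \approx 808.13$)
$\frac{P}{271389} = \frac{12122}{15 \cdot 271389} = \frac{12122}{15} \cdot \frac{1}{271389} = \frac{12122}{4070835}$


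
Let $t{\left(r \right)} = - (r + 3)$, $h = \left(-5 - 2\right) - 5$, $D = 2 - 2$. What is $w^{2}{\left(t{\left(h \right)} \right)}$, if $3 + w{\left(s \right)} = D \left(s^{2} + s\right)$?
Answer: $9$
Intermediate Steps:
$D = 0$ ($D = 2 - 2 = 0$)
$h = -12$ ($h = -7 - 5 = -12$)
$t{\left(r \right)} = -3 - r$ ($t{\left(r \right)} = - (3 + r) = -3 - r$)
$w{\left(s \right)} = -3$ ($w{\left(s \right)} = -3 + 0 \left(s^{2} + s\right) = -3 + 0 \left(s + s^{2}\right) = -3 + 0 = -3$)
$w^{2}{\left(t{\left(h \right)} \right)} = \left(-3\right)^{2} = 9$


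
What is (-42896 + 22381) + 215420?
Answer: 194905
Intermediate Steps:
(-42896 + 22381) + 215420 = -20515 + 215420 = 194905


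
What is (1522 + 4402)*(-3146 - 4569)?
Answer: -45703660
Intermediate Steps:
(1522 + 4402)*(-3146 - 4569) = 5924*(-7715) = -45703660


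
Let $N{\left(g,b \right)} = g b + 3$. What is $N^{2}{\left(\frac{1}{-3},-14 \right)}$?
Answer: $\frac{529}{9} \approx 58.778$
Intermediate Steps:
$N{\left(g,b \right)} = 3 + b g$ ($N{\left(g,b \right)} = b g + 3 = 3 + b g$)
$N^{2}{\left(\frac{1}{-3},-14 \right)} = \left(3 - \frac{14}{-3}\right)^{2} = \left(3 - - \frac{14}{3}\right)^{2} = \left(3 + \frac{14}{3}\right)^{2} = \left(\frac{23}{3}\right)^{2} = \frac{529}{9}$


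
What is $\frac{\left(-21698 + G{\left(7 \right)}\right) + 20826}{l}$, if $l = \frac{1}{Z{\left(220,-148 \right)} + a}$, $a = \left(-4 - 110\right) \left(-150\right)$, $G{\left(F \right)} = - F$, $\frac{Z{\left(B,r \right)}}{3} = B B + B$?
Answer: $-143241840$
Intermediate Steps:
$Z{\left(B,r \right)} = 3 B + 3 B^{2}$ ($Z{\left(B,r \right)} = 3 \left(B B + B\right) = 3 \left(B^{2} + B\right) = 3 \left(B + B^{2}\right) = 3 B + 3 B^{2}$)
$a = 17100$ ($a = \left(-114\right) \left(-150\right) = 17100$)
$l = \frac{1}{162960}$ ($l = \frac{1}{3 \cdot 220 \left(1 + 220\right) + 17100} = \frac{1}{3 \cdot 220 \cdot 221 + 17100} = \frac{1}{145860 + 17100} = \frac{1}{162960} \approx 6.1365 \cdot 10^{-6}$)
$\frac{\left(-21698 + G{\left(7 \right)}\right) + 20826}{l} = \left(\left(-21698 - 7\right) + 20826\right) \frac{1}{\frac{1}{162960}} = \left(\left(-21698 - 7\right) + 20826\right) 162960 = \left(-21705 + 20826\right) 162960 = \left(-879\right) 162960 = -143241840$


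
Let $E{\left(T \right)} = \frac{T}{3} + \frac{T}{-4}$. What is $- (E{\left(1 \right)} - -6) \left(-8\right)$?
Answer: $\frac{146}{3} \approx 48.667$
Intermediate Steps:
$E{\left(T \right)} = \frac{T}{12}$ ($E{\left(T \right)} = T \frac{1}{3} + T \left(- \frac{1}{4}\right) = \frac{T}{3} - \frac{T}{4} = \frac{T}{12}$)
$- (E{\left(1 \right)} - -6) \left(-8\right) = - (\frac{1}{12} \cdot 1 - -6) \left(-8\right) = - (\frac{1}{12} + 6) \left(-8\right) = \left(-1\right) \frac{73}{12} \left(-8\right) = \left(- \frac{73}{12}\right) \left(-8\right) = \frac{146}{3}$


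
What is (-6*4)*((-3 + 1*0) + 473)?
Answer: -11280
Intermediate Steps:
(-6*4)*((-3 + 1*0) + 473) = -24*((-3 + 0) + 473) = -24*(-3 + 473) = -24*470 = -11280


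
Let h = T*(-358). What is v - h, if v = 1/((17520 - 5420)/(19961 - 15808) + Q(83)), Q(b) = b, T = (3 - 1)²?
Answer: 510940321/356799 ≈ 1432.0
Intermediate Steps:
T = 4 (T = 2² = 4)
v = 4153/356799 (v = 1/((17520 - 5420)/(19961 - 15808) + 83) = 1/(12100/4153 + 83) = 1/(356799/4153) = 4153/356799 ≈ 0.011640)
h = -1432 (h = 4*(-358) = -1432)
v - h = 4153/356799 - 1*(-1432) = 4153/356799 + 1432 = 510940321/356799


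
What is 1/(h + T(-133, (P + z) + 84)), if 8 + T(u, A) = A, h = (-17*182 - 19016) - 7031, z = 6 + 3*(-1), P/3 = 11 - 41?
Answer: -1/29152 ≈ -3.4303e-5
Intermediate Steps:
P = -90 (P = 3*(11 - 41) = 3*(-30) = -90)
z = 3 (z = 6 - 3 = 3)
h = -29141 (h = (-3094 - 19016) - 7031 = -22110 - 7031 = -29141)
T(u, A) = -8 + A
1/(h + T(-133, (P + z) + 84)) = 1/(-29141 + (-8 + ((-90 + 3) + 84))) = 1/(-29141 + (-8 + (-87 + 84))) = 1/(-29141 + (-8 - 3)) = 1/(-29141 - 11) = 1/(-29152) = -1/29152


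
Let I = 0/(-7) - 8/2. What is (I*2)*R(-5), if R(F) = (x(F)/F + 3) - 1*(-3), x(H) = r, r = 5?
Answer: -40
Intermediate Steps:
x(H) = 5
R(F) = 6 + 5/F (R(F) = (5/F + 3) - 1*(-3) = (3 + 5/F) + 3 = 6 + 5/F)
I = -4 (I = 0*(-⅐) - 8*½ = 0 - 4 = -4)
(I*2)*R(-5) = (-4*2)*(6 + 5/(-5)) = -8*(6 + 5*(-⅕)) = -8*(6 - 1) = -8*5 = -40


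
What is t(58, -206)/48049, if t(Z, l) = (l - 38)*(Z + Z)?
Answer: -28304/48049 ≈ -0.58907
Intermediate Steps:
t(Z, l) = 2*Z*(-38 + l) (t(Z, l) = (-38 + l)*(2*Z) = 2*Z*(-38 + l))
t(58, -206)/48049 = (2*58*(-38 - 206))/48049 = (2*58*(-244))*(1/48049) = -28304*1/48049 = -28304/48049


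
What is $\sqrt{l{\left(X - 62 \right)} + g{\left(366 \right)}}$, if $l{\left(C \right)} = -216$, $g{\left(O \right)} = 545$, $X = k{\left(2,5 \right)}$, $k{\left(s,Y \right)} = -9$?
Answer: $\sqrt{329} \approx 18.138$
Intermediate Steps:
$X = -9$
$\sqrt{l{\left(X - 62 \right)} + g{\left(366 \right)}} = \sqrt{-216 + 545} = \sqrt{329}$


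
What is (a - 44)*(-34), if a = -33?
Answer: 2618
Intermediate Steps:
(a - 44)*(-34) = (-33 - 44)*(-34) = -77*(-34) = 2618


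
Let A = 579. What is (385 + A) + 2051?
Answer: 3015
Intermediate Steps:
(385 + A) + 2051 = (385 + 579) + 2051 = 964 + 2051 = 3015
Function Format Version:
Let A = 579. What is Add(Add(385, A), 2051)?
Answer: 3015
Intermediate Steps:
Add(Add(385, A), 2051) = Add(Add(385, 579), 2051) = Add(964, 2051) = 3015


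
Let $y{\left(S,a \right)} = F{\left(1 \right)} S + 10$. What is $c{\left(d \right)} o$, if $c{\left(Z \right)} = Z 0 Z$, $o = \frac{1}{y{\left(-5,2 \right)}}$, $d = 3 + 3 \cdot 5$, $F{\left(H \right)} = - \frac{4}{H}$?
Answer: $0$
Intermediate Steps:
$y{\left(S,a \right)} = 10 - 4 S$ ($y{\left(S,a \right)} = - \frac{4}{1} S + 10 = \left(-4\right) 1 S + 10 = - 4 S + 10 = 10 - 4 S$)
$d = 18$ ($d = 3 + 15 = 18$)
$o = \frac{1}{30}$ ($o = \frac{1}{10 - -20} = \frac{1}{10 + 20} = \frac{1}{30} \approx 0.033333$)
$c{\left(Z \right)} = 0$ ($c{\left(Z \right)} = 0 Z = 0$)
$c{\left(d \right)} o = 0 \cdot \frac{1}{30} = 0$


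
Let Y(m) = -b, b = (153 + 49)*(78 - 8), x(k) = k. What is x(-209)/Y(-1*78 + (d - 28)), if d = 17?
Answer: 209/14140 ≈ 0.014781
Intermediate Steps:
b = 14140 (b = 202*70 = 14140)
Y(m) = -14140 (Y(m) = -1*14140 = -14140)
x(-209)/Y(-1*78 + (d - 28)) = -209/(-14140) = -209*(-1/14140) = 209/14140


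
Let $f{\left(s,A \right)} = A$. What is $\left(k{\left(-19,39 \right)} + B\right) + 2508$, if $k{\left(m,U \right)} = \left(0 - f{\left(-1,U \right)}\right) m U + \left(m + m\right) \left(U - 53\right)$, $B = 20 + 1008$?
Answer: $32967$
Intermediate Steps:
$B = 1028$
$k{\left(m,U \right)} = - m U^{2} + 2 m \left(-53 + U\right)$ ($k{\left(m,U \right)} = \left(0 - U\right) m U + \left(m + m\right) \left(U - 53\right) = - U m U + 2 m \left(-53 + U\right) = - m U^{2} + 2 m \left(-53 + U\right)$)
$\left(k{\left(-19,39 \right)} + B\right) + 2508 = \left(- 19 \left(-106 - 39^{2} + 2 \cdot 39\right) + 1028\right) + 2508 = \left(- 19 \left(-106 - 1521 + 78\right) + 1028\right) + 2508 = \left(\left(-19\right) \left(-1549\right) + 1028\right) + 2508 = \left(29431 + 1028\right) + 2508 = 30459 + 2508 = 32967$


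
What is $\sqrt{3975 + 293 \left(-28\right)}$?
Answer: $i \sqrt{4229} \approx 65.031 i$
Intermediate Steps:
$\sqrt{3975 + 293 \left(-28\right)} = \sqrt{3975 - 8204} = \sqrt{-4229} = i \sqrt{4229}$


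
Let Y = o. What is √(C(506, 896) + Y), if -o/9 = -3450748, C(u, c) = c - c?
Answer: 6*√862687 ≈ 5572.9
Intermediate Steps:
C(u, c) = 0
o = 31056732 (o = -9*(-3450748) = 31056732)
Y = 31056732
√(C(506, 896) + Y) = √(0 + 31056732) = √31056732 = 6*√862687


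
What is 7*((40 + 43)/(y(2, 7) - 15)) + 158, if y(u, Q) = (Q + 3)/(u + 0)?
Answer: 999/10 ≈ 99.900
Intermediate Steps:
y(u, Q) = (3 + Q)/u
7*((40 + 43)/(y(2, 7) - 15)) + 158 = 7*((40 + 43)/((3 + 7)/2 - 15)) + 158 = 7*(83/((1/2)*10 - 15)) + 158 = 7*(83/(5 - 15)) + 158 = 7*(83/(-10)) + 158 = 7*(83*(-1/10)) + 158 = 7*(-83/10) + 158 = -581/10 + 158 = 999/10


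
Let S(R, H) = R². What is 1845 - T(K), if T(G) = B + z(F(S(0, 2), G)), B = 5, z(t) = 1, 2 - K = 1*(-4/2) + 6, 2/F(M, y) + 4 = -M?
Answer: 1839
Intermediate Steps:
F(M, y) = 2/(-4 - M)
K = -2 (K = 2 - (1*(-4/2) + 6) = 2 - (1*(-4*½) + 6) = 2 - (1*(-2) + 6) = 2 - (-2 + 6) = 2 - 1*4 = 2 - 4 = -2)
T(G) = 6 (T(G) = 5 + 1 = 6)
1845 - T(K) = 1845 - 1*6 = 1845 - 6 = 1839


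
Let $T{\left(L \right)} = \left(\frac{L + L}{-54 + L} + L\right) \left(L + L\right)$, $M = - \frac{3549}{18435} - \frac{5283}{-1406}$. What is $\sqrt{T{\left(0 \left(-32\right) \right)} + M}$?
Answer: $\frac{\sqrt{266114363584190}}{8639870} \approx 1.8881$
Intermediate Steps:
$M = \frac{30800737}{8639870}$ ($M = \left(-3549\right) \frac{1}{18435} - - \frac{5283}{1406} = - \frac{1183}{6145} + \frac{5283}{1406} = \frac{30800737}{8639870} \approx 3.565$)
$T{\left(L \right)} = 2 L \left(L + \frac{2 L}{-54 + L}\right)$ ($T{\left(L \right)} = \left(\frac{2 L}{-54 + L} + L\right) 2 L = \left(L + \frac{2 L}{-54 + L}\right) 2 L = 2 L \left(L + \frac{2 L}{-54 + L}\right)$)
$\sqrt{T{\left(0 \left(-32\right) \right)} + M} = \sqrt{\frac{2 \left(0 \left(-32\right)\right)^{2} \left(-52 + 0 \left(-32\right)\right)}{-54 + 0 \left(-32\right)} + \frac{30800737}{8639870}} = \sqrt{\frac{2 \cdot 0^{2} \left(-52 + 0\right)}{-54 + 0} + \frac{30800737}{8639870}} = \sqrt{2 \cdot 0 \frac{1}{-54} \left(-52\right) + \frac{30800737}{8639870}} = \sqrt{2 \cdot 0 \left(- \frac{1}{54}\right) \left(-52\right) + \frac{30800737}{8639870}} = \sqrt{0 + \frac{30800737}{8639870}} = \sqrt{\frac{30800737}{8639870}} = \frac{\sqrt{266114363584190}}{8639870}$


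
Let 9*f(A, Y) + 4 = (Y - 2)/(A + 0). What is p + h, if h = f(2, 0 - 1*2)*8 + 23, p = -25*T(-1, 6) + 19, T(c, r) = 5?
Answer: -265/3 ≈ -88.333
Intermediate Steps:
f(A, Y) = -4/9 + (-2 + Y)/(9*A) (f(A, Y) = -4/9 + ((Y - 2)/(A + 0))/9 = -4/9 + ((-2 + Y)/A)/9 = -4/9 + (-2 + Y)/(9*A))
p = -106 (p = -25*5 + 19 = -125 + 19 = -106)
h = 53/3 (h = ((⅑)*(-2 + (0 - 1*2) - 4*2)/2)*8 + 23 = ((⅑)*(½)*(-2 + (0 - 2) - 8))*8 + 23 = ((⅑)*(½)*(-2 - 2 - 8))*8 + 23 = ((⅑)*(½)*(-12))*8 + 23 = -⅔*8 + 23 = -16/3 + 23 = 53/3 ≈ 17.667)
p + h = -106 + 53/3 = -265/3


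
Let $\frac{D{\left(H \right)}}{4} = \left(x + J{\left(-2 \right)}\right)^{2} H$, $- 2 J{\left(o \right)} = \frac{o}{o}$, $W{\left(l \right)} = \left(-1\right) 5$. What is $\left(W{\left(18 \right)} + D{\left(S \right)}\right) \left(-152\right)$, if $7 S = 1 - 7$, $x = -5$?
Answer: $\frac{115672}{7} \approx 16525.0$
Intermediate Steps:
$W{\left(l \right)} = -5$
$S = - \frac{6}{7}$ ($S = \frac{1 - 7}{7} = \frac{1}{7} \left(-6\right) = - \frac{6}{7} \approx -0.85714$)
$J{\left(o \right)} = - \frac{1}{2}$ ($J{\left(o \right)} = - \frac{o \frac{1}{o}}{2} = \left(- \frac{1}{2}\right) 1 = - \frac{1}{2}$)
$D{\left(H \right)} = 121 H$ ($D{\left(H \right)} = 4 \left(-5 - \frac{1}{2}\right)^{2} H = 4 \left(- \frac{11}{2}\right)^{2} H = 4 \frac{121 H}{4} = 121 H$)
$\left(W{\left(18 \right)} + D{\left(S \right)}\right) \left(-152\right) = \left(-5 + 121 \left(- \frac{6}{7}\right)\right) \left(-152\right) = \left(-5 - \frac{726}{7}\right) \left(-152\right) = \left(- \frac{761}{7}\right) \left(-152\right) = \frac{115672}{7}$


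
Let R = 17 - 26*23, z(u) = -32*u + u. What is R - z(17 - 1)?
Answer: -85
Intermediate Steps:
z(u) = -31*u
R = -581 (R = 17 - 598 = -581)
R - z(17 - 1) = -581 - (-31)*(17 - 1) = -581 - (-31)*16 = -581 - 1*(-496) = -581 + 496 = -85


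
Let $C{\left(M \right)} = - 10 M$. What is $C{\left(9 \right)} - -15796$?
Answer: $15706$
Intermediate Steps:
$C{\left(9 \right)} - -15796 = \left(-10\right) 9 - -15796 = -90 + 15796 = 15706$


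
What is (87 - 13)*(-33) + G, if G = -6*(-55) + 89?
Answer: -2023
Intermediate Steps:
G = 419 (G = 330 + 89 = 419)
(87 - 13)*(-33) + G = (87 - 13)*(-33) + 419 = 74*(-33) + 419 = -2442 + 419 = -2023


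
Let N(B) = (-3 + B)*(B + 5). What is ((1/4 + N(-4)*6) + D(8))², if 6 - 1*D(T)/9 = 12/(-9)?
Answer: 9409/16 ≈ 588.06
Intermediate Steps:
N(B) = (-3 + B)*(5 + B)
D(T) = 66 (D(T) = 54 - 108/(-9) = 54 - 108*(-1)/9 = 54 - 9*(-4/3) = 54 + 12 = 66)
((1/4 + N(-4)*6) + D(8))² = ((1/4 + (-15 + (-4)² + 2*(-4))*6) + 66)² = ((¼ + (-15 + 16 - 8)*6) + 66)² = ((¼ - 7*6) + 66)² = ((¼ - 42) + 66)² = (-167/4 + 66)² = (97/4)² = 9409/16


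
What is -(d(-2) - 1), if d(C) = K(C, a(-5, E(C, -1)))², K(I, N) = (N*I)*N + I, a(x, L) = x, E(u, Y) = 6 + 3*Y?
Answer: -2703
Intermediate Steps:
K(I, N) = I + I*N² (K(I, N) = (I*N)*N + I = I*N² + I = I + I*N²)
d(C) = 676*C² (d(C) = (C*(1 + (-5)²))² = (C*(1 + 25))² = (C*26)² = (26*C)² = 676*C²)
-(d(-2) - 1) = -(676*(-2)² - 1) = -(676*4 - 1) = -(2704 - 1) = -1*2703 = -2703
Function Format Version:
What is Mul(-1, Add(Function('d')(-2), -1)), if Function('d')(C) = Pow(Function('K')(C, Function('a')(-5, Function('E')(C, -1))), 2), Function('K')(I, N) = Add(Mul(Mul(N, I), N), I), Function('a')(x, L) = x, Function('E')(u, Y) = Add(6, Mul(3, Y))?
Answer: -2703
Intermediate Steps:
Function('K')(I, N) = Add(I, Mul(I, Pow(N, 2))) (Function('K')(I, N) = Add(Mul(Mul(I, N), N), I) = Add(Mul(I, Pow(N, 2)), I) = Add(I, Mul(I, Pow(N, 2))))
Function('d')(C) = Mul(676, Pow(C, 2)) (Function('d')(C) = Pow(Mul(C, Add(1, Pow(-5, 2))), 2) = Pow(Mul(C, Add(1, 25)), 2) = Pow(Mul(C, 26), 2) = Pow(Mul(26, C), 2) = Mul(676, Pow(C, 2)))
Mul(-1, Add(Function('d')(-2), -1)) = Mul(-1, Add(Mul(676, Pow(-2, 2)), -1)) = Mul(-1, Add(Mul(676, 4), -1)) = Mul(-1, Add(2704, -1)) = Mul(-1, 2703) = -2703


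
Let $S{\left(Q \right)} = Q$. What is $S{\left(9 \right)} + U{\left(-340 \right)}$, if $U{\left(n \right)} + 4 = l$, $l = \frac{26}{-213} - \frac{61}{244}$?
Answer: $\frac{3943}{852} \approx 4.6279$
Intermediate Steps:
$l = - \frac{317}{852}$ ($l = 26 \left(- \frac{1}{213}\right) - \frac{1}{4} = - \frac{26}{213} - \frac{1}{4} = - \frac{317}{852} \approx -0.37207$)
$U{\left(n \right)} = - \frac{3725}{852}$ ($U{\left(n \right)} = -4 - \frac{317}{852} = - \frac{3725}{852}$)
$S{\left(9 \right)} + U{\left(-340 \right)} = 9 - \frac{3725}{852} = \frac{3943}{852}$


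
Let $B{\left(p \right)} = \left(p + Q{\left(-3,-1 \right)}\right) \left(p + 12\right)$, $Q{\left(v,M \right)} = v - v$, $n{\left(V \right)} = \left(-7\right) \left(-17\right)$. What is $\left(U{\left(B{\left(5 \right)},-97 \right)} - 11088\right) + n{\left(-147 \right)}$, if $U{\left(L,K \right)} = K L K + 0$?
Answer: $788796$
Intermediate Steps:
$n{\left(V \right)} = 119$
$Q{\left(v,M \right)} = 0$
$B{\left(p \right)} = p \left(12 + p\right)$ ($B{\left(p \right)} = \left(p + 0\right) \left(p + 12\right) = p \left(12 + p\right)$)
$U{\left(L,K \right)} = L K^{2}$ ($U{\left(L,K \right)} = L K^{2} + 0 = L K^{2}$)
$\left(U{\left(B{\left(5 \right)},-97 \right)} - 11088\right) + n{\left(-147 \right)} = \left(5 \left(12 + 5\right) \left(-97\right)^{2} - 11088\right) + 119 = \left(5 \cdot 17 \cdot 9409 - 11088\right) + 119 = \left(85 \cdot 9409 - 11088\right) + 119 = \left(799765 - 11088\right) + 119 = 788677 + 119 = 788796$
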